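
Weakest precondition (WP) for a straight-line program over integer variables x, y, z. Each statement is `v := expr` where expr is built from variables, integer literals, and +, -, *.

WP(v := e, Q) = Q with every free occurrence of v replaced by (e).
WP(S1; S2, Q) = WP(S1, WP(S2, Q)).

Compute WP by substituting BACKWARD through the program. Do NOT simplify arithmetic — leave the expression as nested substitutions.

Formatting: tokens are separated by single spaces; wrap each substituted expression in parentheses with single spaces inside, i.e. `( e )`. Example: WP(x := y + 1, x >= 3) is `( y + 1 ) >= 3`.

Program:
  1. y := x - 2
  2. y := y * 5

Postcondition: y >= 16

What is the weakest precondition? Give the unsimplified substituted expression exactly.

post: y >= 16
stmt 2: y := y * 5  -- replace 1 occurrence(s) of y with (y * 5)
  => ( y * 5 ) >= 16
stmt 1: y := x - 2  -- replace 1 occurrence(s) of y with (x - 2)
  => ( ( x - 2 ) * 5 ) >= 16

Answer: ( ( x - 2 ) * 5 ) >= 16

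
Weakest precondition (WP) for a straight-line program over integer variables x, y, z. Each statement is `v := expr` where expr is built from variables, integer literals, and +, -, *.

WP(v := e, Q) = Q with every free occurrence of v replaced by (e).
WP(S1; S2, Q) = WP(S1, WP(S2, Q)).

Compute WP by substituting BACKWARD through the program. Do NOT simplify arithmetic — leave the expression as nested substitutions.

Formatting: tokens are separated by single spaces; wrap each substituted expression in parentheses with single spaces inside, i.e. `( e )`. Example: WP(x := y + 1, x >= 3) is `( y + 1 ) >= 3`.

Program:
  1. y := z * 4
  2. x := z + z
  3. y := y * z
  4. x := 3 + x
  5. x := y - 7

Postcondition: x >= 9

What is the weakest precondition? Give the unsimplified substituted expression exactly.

post: x >= 9
stmt 5: x := y - 7  -- replace 1 occurrence(s) of x with (y - 7)
  => ( y - 7 ) >= 9
stmt 4: x := 3 + x  -- replace 0 occurrence(s) of x with (3 + x)
  => ( y - 7 ) >= 9
stmt 3: y := y * z  -- replace 1 occurrence(s) of y with (y * z)
  => ( ( y * z ) - 7 ) >= 9
stmt 2: x := z + z  -- replace 0 occurrence(s) of x with (z + z)
  => ( ( y * z ) - 7 ) >= 9
stmt 1: y := z * 4  -- replace 1 occurrence(s) of y with (z * 4)
  => ( ( ( z * 4 ) * z ) - 7 ) >= 9

Answer: ( ( ( z * 4 ) * z ) - 7 ) >= 9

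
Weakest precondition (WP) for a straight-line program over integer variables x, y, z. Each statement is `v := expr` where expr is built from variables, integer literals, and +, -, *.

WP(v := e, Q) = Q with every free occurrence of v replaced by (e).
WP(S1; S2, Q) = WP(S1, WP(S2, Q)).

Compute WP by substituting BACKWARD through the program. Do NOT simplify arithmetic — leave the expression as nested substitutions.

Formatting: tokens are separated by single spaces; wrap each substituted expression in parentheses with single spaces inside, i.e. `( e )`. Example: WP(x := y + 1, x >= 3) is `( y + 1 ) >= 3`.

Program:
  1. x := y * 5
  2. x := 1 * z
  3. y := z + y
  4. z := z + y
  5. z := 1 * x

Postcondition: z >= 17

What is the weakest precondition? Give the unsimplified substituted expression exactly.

post: z >= 17
stmt 5: z := 1 * x  -- replace 1 occurrence(s) of z with (1 * x)
  => ( 1 * x ) >= 17
stmt 4: z := z + y  -- replace 0 occurrence(s) of z with (z + y)
  => ( 1 * x ) >= 17
stmt 3: y := z + y  -- replace 0 occurrence(s) of y with (z + y)
  => ( 1 * x ) >= 17
stmt 2: x := 1 * z  -- replace 1 occurrence(s) of x with (1 * z)
  => ( 1 * ( 1 * z ) ) >= 17
stmt 1: x := y * 5  -- replace 0 occurrence(s) of x with (y * 5)
  => ( 1 * ( 1 * z ) ) >= 17

Answer: ( 1 * ( 1 * z ) ) >= 17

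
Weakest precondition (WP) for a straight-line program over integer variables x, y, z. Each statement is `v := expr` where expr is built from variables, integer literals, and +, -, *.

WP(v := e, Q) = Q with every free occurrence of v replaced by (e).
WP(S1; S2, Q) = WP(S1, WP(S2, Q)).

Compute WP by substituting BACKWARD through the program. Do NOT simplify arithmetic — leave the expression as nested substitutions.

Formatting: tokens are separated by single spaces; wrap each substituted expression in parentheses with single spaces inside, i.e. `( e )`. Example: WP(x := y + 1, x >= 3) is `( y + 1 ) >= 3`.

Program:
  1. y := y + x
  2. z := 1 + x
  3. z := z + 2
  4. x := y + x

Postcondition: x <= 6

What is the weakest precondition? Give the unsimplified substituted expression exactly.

Answer: ( ( y + x ) + x ) <= 6

Derivation:
post: x <= 6
stmt 4: x := y + x  -- replace 1 occurrence(s) of x with (y + x)
  => ( y + x ) <= 6
stmt 3: z := z + 2  -- replace 0 occurrence(s) of z with (z + 2)
  => ( y + x ) <= 6
stmt 2: z := 1 + x  -- replace 0 occurrence(s) of z with (1 + x)
  => ( y + x ) <= 6
stmt 1: y := y + x  -- replace 1 occurrence(s) of y with (y + x)
  => ( ( y + x ) + x ) <= 6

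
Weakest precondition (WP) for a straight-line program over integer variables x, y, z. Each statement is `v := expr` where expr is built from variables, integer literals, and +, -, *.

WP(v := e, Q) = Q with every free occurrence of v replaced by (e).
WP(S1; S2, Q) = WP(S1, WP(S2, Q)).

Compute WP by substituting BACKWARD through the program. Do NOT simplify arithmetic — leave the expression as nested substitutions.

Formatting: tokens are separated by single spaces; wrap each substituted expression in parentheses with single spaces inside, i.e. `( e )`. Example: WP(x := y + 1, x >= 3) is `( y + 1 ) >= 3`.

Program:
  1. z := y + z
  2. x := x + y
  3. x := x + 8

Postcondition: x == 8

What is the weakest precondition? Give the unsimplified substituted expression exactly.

post: x == 8
stmt 3: x := x + 8  -- replace 1 occurrence(s) of x with (x + 8)
  => ( x + 8 ) == 8
stmt 2: x := x + y  -- replace 1 occurrence(s) of x with (x + y)
  => ( ( x + y ) + 8 ) == 8
stmt 1: z := y + z  -- replace 0 occurrence(s) of z with (y + z)
  => ( ( x + y ) + 8 ) == 8

Answer: ( ( x + y ) + 8 ) == 8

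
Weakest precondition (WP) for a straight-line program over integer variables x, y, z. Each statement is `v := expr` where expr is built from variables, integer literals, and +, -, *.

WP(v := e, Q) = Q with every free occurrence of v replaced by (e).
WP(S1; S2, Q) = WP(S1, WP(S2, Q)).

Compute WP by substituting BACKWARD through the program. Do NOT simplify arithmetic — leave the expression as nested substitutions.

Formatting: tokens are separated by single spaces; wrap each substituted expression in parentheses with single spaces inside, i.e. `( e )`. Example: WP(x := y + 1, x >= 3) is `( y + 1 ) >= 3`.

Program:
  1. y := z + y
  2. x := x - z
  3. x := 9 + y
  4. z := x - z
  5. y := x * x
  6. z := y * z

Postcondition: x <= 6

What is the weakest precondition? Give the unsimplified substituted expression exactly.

post: x <= 6
stmt 6: z := y * z  -- replace 0 occurrence(s) of z with (y * z)
  => x <= 6
stmt 5: y := x * x  -- replace 0 occurrence(s) of y with (x * x)
  => x <= 6
stmt 4: z := x - z  -- replace 0 occurrence(s) of z with (x - z)
  => x <= 6
stmt 3: x := 9 + y  -- replace 1 occurrence(s) of x with (9 + y)
  => ( 9 + y ) <= 6
stmt 2: x := x - z  -- replace 0 occurrence(s) of x with (x - z)
  => ( 9 + y ) <= 6
stmt 1: y := z + y  -- replace 1 occurrence(s) of y with (z + y)
  => ( 9 + ( z + y ) ) <= 6

Answer: ( 9 + ( z + y ) ) <= 6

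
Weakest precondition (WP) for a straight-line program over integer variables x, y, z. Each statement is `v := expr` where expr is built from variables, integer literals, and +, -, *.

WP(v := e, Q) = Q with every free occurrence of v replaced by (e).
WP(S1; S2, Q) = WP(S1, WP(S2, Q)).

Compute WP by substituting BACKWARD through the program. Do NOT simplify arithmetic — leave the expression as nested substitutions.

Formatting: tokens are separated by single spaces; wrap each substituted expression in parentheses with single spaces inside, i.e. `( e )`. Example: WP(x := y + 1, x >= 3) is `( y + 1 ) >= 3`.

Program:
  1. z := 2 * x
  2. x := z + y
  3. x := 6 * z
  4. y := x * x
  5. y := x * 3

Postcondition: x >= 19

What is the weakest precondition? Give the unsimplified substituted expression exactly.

Answer: ( 6 * ( 2 * x ) ) >= 19

Derivation:
post: x >= 19
stmt 5: y := x * 3  -- replace 0 occurrence(s) of y with (x * 3)
  => x >= 19
stmt 4: y := x * x  -- replace 0 occurrence(s) of y with (x * x)
  => x >= 19
stmt 3: x := 6 * z  -- replace 1 occurrence(s) of x with (6 * z)
  => ( 6 * z ) >= 19
stmt 2: x := z + y  -- replace 0 occurrence(s) of x with (z + y)
  => ( 6 * z ) >= 19
stmt 1: z := 2 * x  -- replace 1 occurrence(s) of z with (2 * x)
  => ( 6 * ( 2 * x ) ) >= 19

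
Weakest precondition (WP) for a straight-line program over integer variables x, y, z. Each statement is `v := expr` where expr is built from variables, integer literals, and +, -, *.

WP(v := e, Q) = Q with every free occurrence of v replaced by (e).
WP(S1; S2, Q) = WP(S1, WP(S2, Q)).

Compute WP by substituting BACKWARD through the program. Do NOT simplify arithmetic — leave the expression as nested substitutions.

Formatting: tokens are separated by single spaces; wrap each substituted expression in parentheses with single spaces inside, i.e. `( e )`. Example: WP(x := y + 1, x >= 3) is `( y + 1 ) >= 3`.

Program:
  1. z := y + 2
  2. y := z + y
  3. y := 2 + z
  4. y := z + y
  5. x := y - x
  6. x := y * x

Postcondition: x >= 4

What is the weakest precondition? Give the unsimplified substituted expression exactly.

Answer: ( ( ( y + 2 ) + ( 2 + ( y + 2 ) ) ) * ( ( ( y + 2 ) + ( 2 + ( y + 2 ) ) ) - x ) ) >= 4

Derivation:
post: x >= 4
stmt 6: x := y * x  -- replace 1 occurrence(s) of x with (y * x)
  => ( y * x ) >= 4
stmt 5: x := y - x  -- replace 1 occurrence(s) of x with (y - x)
  => ( y * ( y - x ) ) >= 4
stmt 4: y := z + y  -- replace 2 occurrence(s) of y with (z + y)
  => ( ( z + y ) * ( ( z + y ) - x ) ) >= 4
stmt 3: y := 2 + z  -- replace 2 occurrence(s) of y with (2 + z)
  => ( ( z + ( 2 + z ) ) * ( ( z + ( 2 + z ) ) - x ) ) >= 4
stmt 2: y := z + y  -- replace 0 occurrence(s) of y with (z + y)
  => ( ( z + ( 2 + z ) ) * ( ( z + ( 2 + z ) ) - x ) ) >= 4
stmt 1: z := y + 2  -- replace 4 occurrence(s) of z with (y + 2)
  => ( ( ( y + 2 ) + ( 2 + ( y + 2 ) ) ) * ( ( ( y + 2 ) + ( 2 + ( y + 2 ) ) ) - x ) ) >= 4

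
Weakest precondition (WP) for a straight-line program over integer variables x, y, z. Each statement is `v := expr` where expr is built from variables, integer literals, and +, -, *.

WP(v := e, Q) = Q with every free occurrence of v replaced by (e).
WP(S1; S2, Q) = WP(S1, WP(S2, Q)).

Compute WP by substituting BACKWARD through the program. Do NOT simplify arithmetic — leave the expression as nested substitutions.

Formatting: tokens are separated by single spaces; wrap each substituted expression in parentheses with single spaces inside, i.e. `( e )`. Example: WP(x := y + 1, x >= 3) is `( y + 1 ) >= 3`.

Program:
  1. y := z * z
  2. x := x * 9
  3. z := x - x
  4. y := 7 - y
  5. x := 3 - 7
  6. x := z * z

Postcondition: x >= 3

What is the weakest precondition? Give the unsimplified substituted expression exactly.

post: x >= 3
stmt 6: x := z * z  -- replace 1 occurrence(s) of x with (z * z)
  => ( z * z ) >= 3
stmt 5: x := 3 - 7  -- replace 0 occurrence(s) of x with (3 - 7)
  => ( z * z ) >= 3
stmt 4: y := 7 - y  -- replace 0 occurrence(s) of y with (7 - y)
  => ( z * z ) >= 3
stmt 3: z := x - x  -- replace 2 occurrence(s) of z with (x - x)
  => ( ( x - x ) * ( x - x ) ) >= 3
stmt 2: x := x * 9  -- replace 4 occurrence(s) of x with (x * 9)
  => ( ( ( x * 9 ) - ( x * 9 ) ) * ( ( x * 9 ) - ( x * 9 ) ) ) >= 3
stmt 1: y := z * z  -- replace 0 occurrence(s) of y with (z * z)
  => ( ( ( x * 9 ) - ( x * 9 ) ) * ( ( x * 9 ) - ( x * 9 ) ) ) >= 3

Answer: ( ( ( x * 9 ) - ( x * 9 ) ) * ( ( x * 9 ) - ( x * 9 ) ) ) >= 3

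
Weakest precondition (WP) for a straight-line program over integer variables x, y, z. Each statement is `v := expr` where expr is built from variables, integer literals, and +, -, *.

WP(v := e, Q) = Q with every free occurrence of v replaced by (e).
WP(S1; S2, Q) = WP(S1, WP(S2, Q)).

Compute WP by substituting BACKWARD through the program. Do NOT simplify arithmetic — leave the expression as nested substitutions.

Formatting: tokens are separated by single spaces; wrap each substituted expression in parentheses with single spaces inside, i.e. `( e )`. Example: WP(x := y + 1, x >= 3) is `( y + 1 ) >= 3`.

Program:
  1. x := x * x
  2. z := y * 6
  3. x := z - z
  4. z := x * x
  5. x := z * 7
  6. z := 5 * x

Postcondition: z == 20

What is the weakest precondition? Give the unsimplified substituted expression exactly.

post: z == 20
stmt 6: z := 5 * x  -- replace 1 occurrence(s) of z with (5 * x)
  => ( 5 * x ) == 20
stmt 5: x := z * 7  -- replace 1 occurrence(s) of x with (z * 7)
  => ( 5 * ( z * 7 ) ) == 20
stmt 4: z := x * x  -- replace 1 occurrence(s) of z with (x * x)
  => ( 5 * ( ( x * x ) * 7 ) ) == 20
stmt 3: x := z - z  -- replace 2 occurrence(s) of x with (z - z)
  => ( 5 * ( ( ( z - z ) * ( z - z ) ) * 7 ) ) == 20
stmt 2: z := y * 6  -- replace 4 occurrence(s) of z with (y * 6)
  => ( 5 * ( ( ( ( y * 6 ) - ( y * 6 ) ) * ( ( y * 6 ) - ( y * 6 ) ) ) * 7 ) ) == 20
stmt 1: x := x * x  -- replace 0 occurrence(s) of x with (x * x)
  => ( 5 * ( ( ( ( y * 6 ) - ( y * 6 ) ) * ( ( y * 6 ) - ( y * 6 ) ) ) * 7 ) ) == 20

Answer: ( 5 * ( ( ( ( y * 6 ) - ( y * 6 ) ) * ( ( y * 6 ) - ( y * 6 ) ) ) * 7 ) ) == 20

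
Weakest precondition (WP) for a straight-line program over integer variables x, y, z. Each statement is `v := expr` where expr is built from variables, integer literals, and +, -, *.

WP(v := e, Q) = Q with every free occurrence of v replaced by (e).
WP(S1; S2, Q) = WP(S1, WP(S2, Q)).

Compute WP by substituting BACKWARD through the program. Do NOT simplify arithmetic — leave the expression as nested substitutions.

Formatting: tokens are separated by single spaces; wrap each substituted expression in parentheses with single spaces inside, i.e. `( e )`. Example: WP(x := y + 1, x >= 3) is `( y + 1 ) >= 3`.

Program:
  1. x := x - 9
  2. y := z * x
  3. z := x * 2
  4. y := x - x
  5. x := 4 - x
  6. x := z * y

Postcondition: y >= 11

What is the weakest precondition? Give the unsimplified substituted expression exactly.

Answer: ( ( x - 9 ) - ( x - 9 ) ) >= 11

Derivation:
post: y >= 11
stmt 6: x := z * y  -- replace 0 occurrence(s) of x with (z * y)
  => y >= 11
stmt 5: x := 4 - x  -- replace 0 occurrence(s) of x with (4 - x)
  => y >= 11
stmt 4: y := x - x  -- replace 1 occurrence(s) of y with (x - x)
  => ( x - x ) >= 11
stmt 3: z := x * 2  -- replace 0 occurrence(s) of z with (x * 2)
  => ( x - x ) >= 11
stmt 2: y := z * x  -- replace 0 occurrence(s) of y with (z * x)
  => ( x - x ) >= 11
stmt 1: x := x - 9  -- replace 2 occurrence(s) of x with (x - 9)
  => ( ( x - 9 ) - ( x - 9 ) ) >= 11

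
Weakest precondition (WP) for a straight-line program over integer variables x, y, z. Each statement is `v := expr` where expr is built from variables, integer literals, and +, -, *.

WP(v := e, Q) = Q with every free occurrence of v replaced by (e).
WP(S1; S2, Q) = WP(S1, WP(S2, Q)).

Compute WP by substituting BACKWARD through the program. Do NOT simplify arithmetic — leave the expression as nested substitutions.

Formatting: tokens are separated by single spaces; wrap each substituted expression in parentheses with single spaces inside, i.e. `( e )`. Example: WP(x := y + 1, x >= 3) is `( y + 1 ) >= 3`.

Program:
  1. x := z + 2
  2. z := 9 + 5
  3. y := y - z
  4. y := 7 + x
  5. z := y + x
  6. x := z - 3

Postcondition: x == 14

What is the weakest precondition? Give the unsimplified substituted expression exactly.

Answer: ( ( ( 7 + ( z + 2 ) ) + ( z + 2 ) ) - 3 ) == 14

Derivation:
post: x == 14
stmt 6: x := z - 3  -- replace 1 occurrence(s) of x with (z - 3)
  => ( z - 3 ) == 14
stmt 5: z := y + x  -- replace 1 occurrence(s) of z with (y + x)
  => ( ( y + x ) - 3 ) == 14
stmt 4: y := 7 + x  -- replace 1 occurrence(s) of y with (7 + x)
  => ( ( ( 7 + x ) + x ) - 3 ) == 14
stmt 3: y := y - z  -- replace 0 occurrence(s) of y with (y - z)
  => ( ( ( 7 + x ) + x ) - 3 ) == 14
stmt 2: z := 9 + 5  -- replace 0 occurrence(s) of z with (9 + 5)
  => ( ( ( 7 + x ) + x ) - 3 ) == 14
stmt 1: x := z + 2  -- replace 2 occurrence(s) of x with (z + 2)
  => ( ( ( 7 + ( z + 2 ) ) + ( z + 2 ) ) - 3 ) == 14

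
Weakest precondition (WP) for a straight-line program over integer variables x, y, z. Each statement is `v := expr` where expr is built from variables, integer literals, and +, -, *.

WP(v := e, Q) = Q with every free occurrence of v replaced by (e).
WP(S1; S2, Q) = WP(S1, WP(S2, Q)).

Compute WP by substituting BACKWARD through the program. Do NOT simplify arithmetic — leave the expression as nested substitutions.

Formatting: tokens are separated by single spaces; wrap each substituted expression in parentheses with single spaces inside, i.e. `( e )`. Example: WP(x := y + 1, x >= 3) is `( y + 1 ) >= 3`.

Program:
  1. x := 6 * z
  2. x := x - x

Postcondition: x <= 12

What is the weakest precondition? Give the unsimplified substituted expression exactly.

Answer: ( ( 6 * z ) - ( 6 * z ) ) <= 12

Derivation:
post: x <= 12
stmt 2: x := x - x  -- replace 1 occurrence(s) of x with (x - x)
  => ( x - x ) <= 12
stmt 1: x := 6 * z  -- replace 2 occurrence(s) of x with (6 * z)
  => ( ( 6 * z ) - ( 6 * z ) ) <= 12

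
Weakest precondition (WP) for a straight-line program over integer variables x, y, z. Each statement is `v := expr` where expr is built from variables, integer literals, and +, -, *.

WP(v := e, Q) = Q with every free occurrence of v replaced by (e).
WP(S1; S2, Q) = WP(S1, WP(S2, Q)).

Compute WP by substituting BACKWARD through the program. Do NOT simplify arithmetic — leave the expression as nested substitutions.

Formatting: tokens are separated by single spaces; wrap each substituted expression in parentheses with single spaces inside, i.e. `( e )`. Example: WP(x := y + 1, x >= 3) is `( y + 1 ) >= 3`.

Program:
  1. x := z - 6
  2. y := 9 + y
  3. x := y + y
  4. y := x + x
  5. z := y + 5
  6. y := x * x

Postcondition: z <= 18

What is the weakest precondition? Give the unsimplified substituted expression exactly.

Answer: ( ( ( ( 9 + y ) + ( 9 + y ) ) + ( ( 9 + y ) + ( 9 + y ) ) ) + 5 ) <= 18

Derivation:
post: z <= 18
stmt 6: y := x * x  -- replace 0 occurrence(s) of y with (x * x)
  => z <= 18
stmt 5: z := y + 5  -- replace 1 occurrence(s) of z with (y + 5)
  => ( y + 5 ) <= 18
stmt 4: y := x + x  -- replace 1 occurrence(s) of y with (x + x)
  => ( ( x + x ) + 5 ) <= 18
stmt 3: x := y + y  -- replace 2 occurrence(s) of x with (y + y)
  => ( ( ( y + y ) + ( y + y ) ) + 5 ) <= 18
stmt 2: y := 9 + y  -- replace 4 occurrence(s) of y with (9 + y)
  => ( ( ( ( 9 + y ) + ( 9 + y ) ) + ( ( 9 + y ) + ( 9 + y ) ) ) + 5 ) <= 18
stmt 1: x := z - 6  -- replace 0 occurrence(s) of x with (z - 6)
  => ( ( ( ( 9 + y ) + ( 9 + y ) ) + ( ( 9 + y ) + ( 9 + y ) ) ) + 5 ) <= 18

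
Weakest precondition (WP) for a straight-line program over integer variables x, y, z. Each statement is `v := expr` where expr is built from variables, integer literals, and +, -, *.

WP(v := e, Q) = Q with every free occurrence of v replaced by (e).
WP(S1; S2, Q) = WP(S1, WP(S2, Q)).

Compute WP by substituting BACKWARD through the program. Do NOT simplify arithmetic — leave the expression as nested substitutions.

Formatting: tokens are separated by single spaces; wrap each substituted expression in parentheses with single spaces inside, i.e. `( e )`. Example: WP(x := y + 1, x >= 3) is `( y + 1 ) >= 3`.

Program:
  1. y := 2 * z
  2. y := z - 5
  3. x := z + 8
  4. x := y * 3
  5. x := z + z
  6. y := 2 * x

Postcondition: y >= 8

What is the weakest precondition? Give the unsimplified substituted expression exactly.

Answer: ( 2 * ( z + z ) ) >= 8

Derivation:
post: y >= 8
stmt 6: y := 2 * x  -- replace 1 occurrence(s) of y with (2 * x)
  => ( 2 * x ) >= 8
stmt 5: x := z + z  -- replace 1 occurrence(s) of x with (z + z)
  => ( 2 * ( z + z ) ) >= 8
stmt 4: x := y * 3  -- replace 0 occurrence(s) of x with (y * 3)
  => ( 2 * ( z + z ) ) >= 8
stmt 3: x := z + 8  -- replace 0 occurrence(s) of x with (z + 8)
  => ( 2 * ( z + z ) ) >= 8
stmt 2: y := z - 5  -- replace 0 occurrence(s) of y with (z - 5)
  => ( 2 * ( z + z ) ) >= 8
stmt 1: y := 2 * z  -- replace 0 occurrence(s) of y with (2 * z)
  => ( 2 * ( z + z ) ) >= 8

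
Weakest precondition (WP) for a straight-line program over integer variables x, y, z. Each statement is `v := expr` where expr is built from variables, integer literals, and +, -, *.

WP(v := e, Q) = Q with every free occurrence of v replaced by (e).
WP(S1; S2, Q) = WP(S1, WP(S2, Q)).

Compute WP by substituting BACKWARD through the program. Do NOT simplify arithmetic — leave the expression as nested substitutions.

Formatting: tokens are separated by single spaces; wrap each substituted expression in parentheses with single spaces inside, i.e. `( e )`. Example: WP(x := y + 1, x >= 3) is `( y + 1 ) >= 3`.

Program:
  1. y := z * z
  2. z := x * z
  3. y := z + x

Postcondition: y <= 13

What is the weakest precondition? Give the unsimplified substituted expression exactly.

post: y <= 13
stmt 3: y := z + x  -- replace 1 occurrence(s) of y with (z + x)
  => ( z + x ) <= 13
stmt 2: z := x * z  -- replace 1 occurrence(s) of z with (x * z)
  => ( ( x * z ) + x ) <= 13
stmt 1: y := z * z  -- replace 0 occurrence(s) of y with (z * z)
  => ( ( x * z ) + x ) <= 13

Answer: ( ( x * z ) + x ) <= 13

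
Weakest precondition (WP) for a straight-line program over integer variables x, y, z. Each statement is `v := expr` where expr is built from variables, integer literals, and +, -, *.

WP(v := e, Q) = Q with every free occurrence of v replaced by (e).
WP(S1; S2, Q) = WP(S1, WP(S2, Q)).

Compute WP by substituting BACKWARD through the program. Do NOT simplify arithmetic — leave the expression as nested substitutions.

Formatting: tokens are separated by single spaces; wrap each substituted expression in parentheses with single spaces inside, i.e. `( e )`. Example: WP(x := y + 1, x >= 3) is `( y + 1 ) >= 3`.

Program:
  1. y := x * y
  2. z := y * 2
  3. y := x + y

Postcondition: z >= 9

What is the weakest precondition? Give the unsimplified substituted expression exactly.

post: z >= 9
stmt 3: y := x + y  -- replace 0 occurrence(s) of y with (x + y)
  => z >= 9
stmt 2: z := y * 2  -- replace 1 occurrence(s) of z with (y * 2)
  => ( y * 2 ) >= 9
stmt 1: y := x * y  -- replace 1 occurrence(s) of y with (x * y)
  => ( ( x * y ) * 2 ) >= 9

Answer: ( ( x * y ) * 2 ) >= 9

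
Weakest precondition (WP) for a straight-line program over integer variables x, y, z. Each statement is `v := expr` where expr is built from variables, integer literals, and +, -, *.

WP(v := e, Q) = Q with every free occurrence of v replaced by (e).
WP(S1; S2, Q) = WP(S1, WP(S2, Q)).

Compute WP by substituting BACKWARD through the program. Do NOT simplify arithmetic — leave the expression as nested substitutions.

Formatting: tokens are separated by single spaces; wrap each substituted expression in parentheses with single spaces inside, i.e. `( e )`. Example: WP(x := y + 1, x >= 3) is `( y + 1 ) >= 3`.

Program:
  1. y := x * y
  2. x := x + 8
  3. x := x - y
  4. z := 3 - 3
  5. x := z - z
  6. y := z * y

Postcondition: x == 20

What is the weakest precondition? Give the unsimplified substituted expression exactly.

post: x == 20
stmt 6: y := z * y  -- replace 0 occurrence(s) of y with (z * y)
  => x == 20
stmt 5: x := z - z  -- replace 1 occurrence(s) of x with (z - z)
  => ( z - z ) == 20
stmt 4: z := 3 - 3  -- replace 2 occurrence(s) of z with (3 - 3)
  => ( ( 3 - 3 ) - ( 3 - 3 ) ) == 20
stmt 3: x := x - y  -- replace 0 occurrence(s) of x with (x - y)
  => ( ( 3 - 3 ) - ( 3 - 3 ) ) == 20
stmt 2: x := x + 8  -- replace 0 occurrence(s) of x with (x + 8)
  => ( ( 3 - 3 ) - ( 3 - 3 ) ) == 20
stmt 1: y := x * y  -- replace 0 occurrence(s) of y with (x * y)
  => ( ( 3 - 3 ) - ( 3 - 3 ) ) == 20

Answer: ( ( 3 - 3 ) - ( 3 - 3 ) ) == 20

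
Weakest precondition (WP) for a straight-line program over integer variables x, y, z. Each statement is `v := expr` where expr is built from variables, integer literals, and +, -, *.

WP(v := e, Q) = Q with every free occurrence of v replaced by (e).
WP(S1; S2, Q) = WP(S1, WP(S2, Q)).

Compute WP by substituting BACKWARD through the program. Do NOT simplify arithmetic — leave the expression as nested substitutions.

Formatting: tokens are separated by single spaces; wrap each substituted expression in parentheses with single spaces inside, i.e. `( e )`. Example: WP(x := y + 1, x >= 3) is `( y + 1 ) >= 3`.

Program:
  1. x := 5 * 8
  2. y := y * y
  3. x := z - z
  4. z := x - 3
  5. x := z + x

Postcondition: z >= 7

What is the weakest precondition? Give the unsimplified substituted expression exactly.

Answer: ( ( z - z ) - 3 ) >= 7

Derivation:
post: z >= 7
stmt 5: x := z + x  -- replace 0 occurrence(s) of x with (z + x)
  => z >= 7
stmt 4: z := x - 3  -- replace 1 occurrence(s) of z with (x - 3)
  => ( x - 3 ) >= 7
stmt 3: x := z - z  -- replace 1 occurrence(s) of x with (z - z)
  => ( ( z - z ) - 3 ) >= 7
stmt 2: y := y * y  -- replace 0 occurrence(s) of y with (y * y)
  => ( ( z - z ) - 3 ) >= 7
stmt 1: x := 5 * 8  -- replace 0 occurrence(s) of x with (5 * 8)
  => ( ( z - z ) - 3 ) >= 7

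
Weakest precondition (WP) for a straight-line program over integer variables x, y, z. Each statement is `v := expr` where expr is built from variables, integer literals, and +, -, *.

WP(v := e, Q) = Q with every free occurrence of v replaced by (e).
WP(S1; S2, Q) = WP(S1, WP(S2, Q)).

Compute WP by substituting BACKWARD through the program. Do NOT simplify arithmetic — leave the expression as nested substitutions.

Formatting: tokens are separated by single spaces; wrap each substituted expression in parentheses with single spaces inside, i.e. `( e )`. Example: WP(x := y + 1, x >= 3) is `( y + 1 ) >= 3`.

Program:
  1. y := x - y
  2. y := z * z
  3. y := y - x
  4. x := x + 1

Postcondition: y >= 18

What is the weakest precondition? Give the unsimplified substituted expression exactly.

Answer: ( ( z * z ) - x ) >= 18

Derivation:
post: y >= 18
stmt 4: x := x + 1  -- replace 0 occurrence(s) of x with (x + 1)
  => y >= 18
stmt 3: y := y - x  -- replace 1 occurrence(s) of y with (y - x)
  => ( y - x ) >= 18
stmt 2: y := z * z  -- replace 1 occurrence(s) of y with (z * z)
  => ( ( z * z ) - x ) >= 18
stmt 1: y := x - y  -- replace 0 occurrence(s) of y with (x - y)
  => ( ( z * z ) - x ) >= 18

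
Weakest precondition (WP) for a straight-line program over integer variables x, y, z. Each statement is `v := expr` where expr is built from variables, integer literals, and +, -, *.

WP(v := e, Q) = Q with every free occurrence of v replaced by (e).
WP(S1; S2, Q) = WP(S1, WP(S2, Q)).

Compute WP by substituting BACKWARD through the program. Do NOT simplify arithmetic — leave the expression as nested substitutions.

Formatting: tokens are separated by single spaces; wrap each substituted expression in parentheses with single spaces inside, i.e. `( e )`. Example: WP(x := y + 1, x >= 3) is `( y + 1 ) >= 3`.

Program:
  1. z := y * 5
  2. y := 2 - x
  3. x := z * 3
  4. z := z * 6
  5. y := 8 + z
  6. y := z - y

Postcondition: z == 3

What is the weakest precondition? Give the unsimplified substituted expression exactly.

Answer: ( ( y * 5 ) * 6 ) == 3

Derivation:
post: z == 3
stmt 6: y := z - y  -- replace 0 occurrence(s) of y with (z - y)
  => z == 3
stmt 5: y := 8 + z  -- replace 0 occurrence(s) of y with (8 + z)
  => z == 3
stmt 4: z := z * 6  -- replace 1 occurrence(s) of z with (z * 6)
  => ( z * 6 ) == 3
stmt 3: x := z * 3  -- replace 0 occurrence(s) of x with (z * 3)
  => ( z * 6 ) == 3
stmt 2: y := 2 - x  -- replace 0 occurrence(s) of y with (2 - x)
  => ( z * 6 ) == 3
stmt 1: z := y * 5  -- replace 1 occurrence(s) of z with (y * 5)
  => ( ( y * 5 ) * 6 ) == 3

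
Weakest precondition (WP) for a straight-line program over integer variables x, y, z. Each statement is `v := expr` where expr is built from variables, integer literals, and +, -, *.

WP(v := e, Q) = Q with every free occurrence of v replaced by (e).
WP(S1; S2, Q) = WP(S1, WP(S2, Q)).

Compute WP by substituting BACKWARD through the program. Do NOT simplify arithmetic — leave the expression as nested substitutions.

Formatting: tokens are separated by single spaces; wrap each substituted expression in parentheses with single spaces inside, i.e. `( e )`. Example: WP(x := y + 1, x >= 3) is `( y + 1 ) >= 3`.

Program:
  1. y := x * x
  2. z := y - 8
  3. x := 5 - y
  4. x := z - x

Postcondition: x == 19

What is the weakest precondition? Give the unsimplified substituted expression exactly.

Answer: ( ( ( x * x ) - 8 ) - ( 5 - ( x * x ) ) ) == 19

Derivation:
post: x == 19
stmt 4: x := z - x  -- replace 1 occurrence(s) of x with (z - x)
  => ( z - x ) == 19
stmt 3: x := 5 - y  -- replace 1 occurrence(s) of x with (5 - y)
  => ( z - ( 5 - y ) ) == 19
stmt 2: z := y - 8  -- replace 1 occurrence(s) of z with (y - 8)
  => ( ( y - 8 ) - ( 5 - y ) ) == 19
stmt 1: y := x * x  -- replace 2 occurrence(s) of y with (x * x)
  => ( ( ( x * x ) - 8 ) - ( 5 - ( x * x ) ) ) == 19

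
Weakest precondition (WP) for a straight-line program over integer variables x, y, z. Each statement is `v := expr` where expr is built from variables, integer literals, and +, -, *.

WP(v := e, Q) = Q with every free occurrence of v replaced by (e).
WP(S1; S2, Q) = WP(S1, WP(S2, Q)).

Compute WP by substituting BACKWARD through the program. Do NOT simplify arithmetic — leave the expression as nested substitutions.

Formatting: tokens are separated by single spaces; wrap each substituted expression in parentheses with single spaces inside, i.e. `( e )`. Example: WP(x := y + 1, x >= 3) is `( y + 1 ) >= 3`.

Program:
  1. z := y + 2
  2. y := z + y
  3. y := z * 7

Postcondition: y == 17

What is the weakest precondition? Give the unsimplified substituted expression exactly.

Answer: ( ( y + 2 ) * 7 ) == 17

Derivation:
post: y == 17
stmt 3: y := z * 7  -- replace 1 occurrence(s) of y with (z * 7)
  => ( z * 7 ) == 17
stmt 2: y := z + y  -- replace 0 occurrence(s) of y with (z + y)
  => ( z * 7 ) == 17
stmt 1: z := y + 2  -- replace 1 occurrence(s) of z with (y + 2)
  => ( ( y + 2 ) * 7 ) == 17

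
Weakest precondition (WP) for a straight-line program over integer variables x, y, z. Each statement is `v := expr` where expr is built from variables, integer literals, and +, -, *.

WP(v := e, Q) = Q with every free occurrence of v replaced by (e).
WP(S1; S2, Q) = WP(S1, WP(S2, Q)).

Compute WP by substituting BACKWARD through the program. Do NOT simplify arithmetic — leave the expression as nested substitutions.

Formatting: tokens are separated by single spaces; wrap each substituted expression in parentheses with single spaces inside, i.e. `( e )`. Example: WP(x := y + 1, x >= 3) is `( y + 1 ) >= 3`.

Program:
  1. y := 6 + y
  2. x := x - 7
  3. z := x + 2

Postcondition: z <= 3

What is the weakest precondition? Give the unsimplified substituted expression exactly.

post: z <= 3
stmt 3: z := x + 2  -- replace 1 occurrence(s) of z with (x + 2)
  => ( x + 2 ) <= 3
stmt 2: x := x - 7  -- replace 1 occurrence(s) of x with (x - 7)
  => ( ( x - 7 ) + 2 ) <= 3
stmt 1: y := 6 + y  -- replace 0 occurrence(s) of y with (6 + y)
  => ( ( x - 7 ) + 2 ) <= 3

Answer: ( ( x - 7 ) + 2 ) <= 3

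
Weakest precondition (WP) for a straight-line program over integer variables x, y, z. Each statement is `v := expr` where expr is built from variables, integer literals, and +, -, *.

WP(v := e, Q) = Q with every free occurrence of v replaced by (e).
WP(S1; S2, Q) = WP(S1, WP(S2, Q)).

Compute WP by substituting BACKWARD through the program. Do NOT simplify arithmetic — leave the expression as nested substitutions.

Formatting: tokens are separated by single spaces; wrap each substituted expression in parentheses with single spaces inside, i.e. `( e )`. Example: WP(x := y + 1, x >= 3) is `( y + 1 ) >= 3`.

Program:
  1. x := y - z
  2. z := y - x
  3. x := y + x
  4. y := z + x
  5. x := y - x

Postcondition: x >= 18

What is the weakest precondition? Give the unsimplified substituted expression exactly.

post: x >= 18
stmt 5: x := y - x  -- replace 1 occurrence(s) of x with (y - x)
  => ( y - x ) >= 18
stmt 4: y := z + x  -- replace 1 occurrence(s) of y with (z + x)
  => ( ( z + x ) - x ) >= 18
stmt 3: x := y + x  -- replace 2 occurrence(s) of x with (y + x)
  => ( ( z + ( y + x ) ) - ( y + x ) ) >= 18
stmt 2: z := y - x  -- replace 1 occurrence(s) of z with (y - x)
  => ( ( ( y - x ) + ( y + x ) ) - ( y + x ) ) >= 18
stmt 1: x := y - z  -- replace 3 occurrence(s) of x with (y - z)
  => ( ( ( y - ( y - z ) ) + ( y + ( y - z ) ) ) - ( y + ( y - z ) ) ) >= 18

Answer: ( ( ( y - ( y - z ) ) + ( y + ( y - z ) ) ) - ( y + ( y - z ) ) ) >= 18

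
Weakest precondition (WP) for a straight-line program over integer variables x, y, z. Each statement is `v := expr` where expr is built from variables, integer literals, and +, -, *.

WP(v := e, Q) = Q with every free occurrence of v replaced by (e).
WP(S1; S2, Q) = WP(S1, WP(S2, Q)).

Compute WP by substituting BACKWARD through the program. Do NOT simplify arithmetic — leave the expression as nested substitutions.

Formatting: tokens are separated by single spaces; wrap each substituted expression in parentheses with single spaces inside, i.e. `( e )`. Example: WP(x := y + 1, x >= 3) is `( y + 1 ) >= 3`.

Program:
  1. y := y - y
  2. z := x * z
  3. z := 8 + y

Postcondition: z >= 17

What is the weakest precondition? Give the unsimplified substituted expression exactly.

Answer: ( 8 + ( y - y ) ) >= 17

Derivation:
post: z >= 17
stmt 3: z := 8 + y  -- replace 1 occurrence(s) of z with (8 + y)
  => ( 8 + y ) >= 17
stmt 2: z := x * z  -- replace 0 occurrence(s) of z with (x * z)
  => ( 8 + y ) >= 17
stmt 1: y := y - y  -- replace 1 occurrence(s) of y with (y - y)
  => ( 8 + ( y - y ) ) >= 17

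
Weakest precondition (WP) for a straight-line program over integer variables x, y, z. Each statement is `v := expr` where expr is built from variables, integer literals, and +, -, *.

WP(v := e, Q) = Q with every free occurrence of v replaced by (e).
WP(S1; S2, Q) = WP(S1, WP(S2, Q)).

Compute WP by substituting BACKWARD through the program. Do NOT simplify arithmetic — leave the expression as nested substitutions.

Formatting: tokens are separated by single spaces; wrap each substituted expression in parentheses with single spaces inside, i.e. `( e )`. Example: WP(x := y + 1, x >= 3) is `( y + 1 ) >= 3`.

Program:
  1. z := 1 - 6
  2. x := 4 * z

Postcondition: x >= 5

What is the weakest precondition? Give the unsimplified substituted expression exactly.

Answer: ( 4 * ( 1 - 6 ) ) >= 5

Derivation:
post: x >= 5
stmt 2: x := 4 * z  -- replace 1 occurrence(s) of x with (4 * z)
  => ( 4 * z ) >= 5
stmt 1: z := 1 - 6  -- replace 1 occurrence(s) of z with (1 - 6)
  => ( 4 * ( 1 - 6 ) ) >= 5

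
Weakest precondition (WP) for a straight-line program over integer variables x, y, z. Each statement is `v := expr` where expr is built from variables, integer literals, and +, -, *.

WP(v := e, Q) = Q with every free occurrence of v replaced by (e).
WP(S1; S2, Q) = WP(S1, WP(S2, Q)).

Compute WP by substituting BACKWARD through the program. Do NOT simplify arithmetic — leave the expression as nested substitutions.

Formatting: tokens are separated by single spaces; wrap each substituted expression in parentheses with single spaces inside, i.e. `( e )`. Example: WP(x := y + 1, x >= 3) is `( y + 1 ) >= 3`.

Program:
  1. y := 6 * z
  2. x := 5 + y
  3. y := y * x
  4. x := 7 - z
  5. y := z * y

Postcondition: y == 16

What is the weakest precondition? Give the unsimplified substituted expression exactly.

Answer: ( z * ( ( 6 * z ) * ( 5 + ( 6 * z ) ) ) ) == 16

Derivation:
post: y == 16
stmt 5: y := z * y  -- replace 1 occurrence(s) of y with (z * y)
  => ( z * y ) == 16
stmt 4: x := 7 - z  -- replace 0 occurrence(s) of x with (7 - z)
  => ( z * y ) == 16
stmt 3: y := y * x  -- replace 1 occurrence(s) of y with (y * x)
  => ( z * ( y * x ) ) == 16
stmt 2: x := 5 + y  -- replace 1 occurrence(s) of x with (5 + y)
  => ( z * ( y * ( 5 + y ) ) ) == 16
stmt 1: y := 6 * z  -- replace 2 occurrence(s) of y with (6 * z)
  => ( z * ( ( 6 * z ) * ( 5 + ( 6 * z ) ) ) ) == 16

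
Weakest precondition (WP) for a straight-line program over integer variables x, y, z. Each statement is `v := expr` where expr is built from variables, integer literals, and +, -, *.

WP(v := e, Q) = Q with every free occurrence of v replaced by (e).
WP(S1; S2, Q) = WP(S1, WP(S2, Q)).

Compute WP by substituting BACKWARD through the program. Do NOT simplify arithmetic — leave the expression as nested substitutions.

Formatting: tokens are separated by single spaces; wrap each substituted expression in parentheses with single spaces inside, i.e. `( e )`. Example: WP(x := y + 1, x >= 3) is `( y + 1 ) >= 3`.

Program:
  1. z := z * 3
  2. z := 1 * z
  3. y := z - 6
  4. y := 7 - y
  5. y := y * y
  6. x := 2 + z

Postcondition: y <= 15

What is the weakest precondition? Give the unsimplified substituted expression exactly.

post: y <= 15
stmt 6: x := 2 + z  -- replace 0 occurrence(s) of x with (2 + z)
  => y <= 15
stmt 5: y := y * y  -- replace 1 occurrence(s) of y with (y * y)
  => ( y * y ) <= 15
stmt 4: y := 7 - y  -- replace 2 occurrence(s) of y with (7 - y)
  => ( ( 7 - y ) * ( 7 - y ) ) <= 15
stmt 3: y := z - 6  -- replace 2 occurrence(s) of y with (z - 6)
  => ( ( 7 - ( z - 6 ) ) * ( 7 - ( z - 6 ) ) ) <= 15
stmt 2: z := 1 * z  -- replace 2 occurrence(s) of z with (1 * z)
  => ( ( 7 - ( ( 1 * z ) - 6 ) ) * ( 7 - ( ( 1 * z ) - 6 ) ) ) <= 15
stmt 1: z := z * 3  -- replace 2 occurrence(s) of z with (z * 3)
  => ( ( 7 - ( ( 1 * ( z * 3 ) ) - 6 ) ) * ( 7 - ( ( 1 * ( z * 3 ) ) - 6 ) ) ) <= 15

Answer: ( ( 7 - ( ( 1 * ( z * 3 ) ) - 6 ) ) * ( 7 - ( ( 1 * ( z * 3 ) ) - 6 ) ) ) <= 15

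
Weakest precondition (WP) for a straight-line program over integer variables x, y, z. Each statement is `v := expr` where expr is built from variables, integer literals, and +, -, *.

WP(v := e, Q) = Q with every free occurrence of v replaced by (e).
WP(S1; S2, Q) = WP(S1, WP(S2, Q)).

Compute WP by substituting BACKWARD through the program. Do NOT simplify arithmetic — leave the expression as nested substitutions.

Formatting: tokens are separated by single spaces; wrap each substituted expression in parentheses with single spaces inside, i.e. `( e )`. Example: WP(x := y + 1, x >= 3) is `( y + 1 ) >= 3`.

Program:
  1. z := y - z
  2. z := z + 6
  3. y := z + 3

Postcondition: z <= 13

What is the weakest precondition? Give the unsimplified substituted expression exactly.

post: z <= 13
stmt 3: y := z + 3  -- replace 0 occurrence(s) of y with (z + 3)
  => z <= 13
stmt 2: z := z + 6  -- replace 1 occurrence(s) of z with (z + 6)
  => ( z + 6 ) <= 13
stmt 1: z := y - z  -- replace 1 occurrence(s) of z with (y - z)
  => ( ( y - z ) + 6 ) <= 13

Answer: ( ( y - z ) + 6 ) <= 13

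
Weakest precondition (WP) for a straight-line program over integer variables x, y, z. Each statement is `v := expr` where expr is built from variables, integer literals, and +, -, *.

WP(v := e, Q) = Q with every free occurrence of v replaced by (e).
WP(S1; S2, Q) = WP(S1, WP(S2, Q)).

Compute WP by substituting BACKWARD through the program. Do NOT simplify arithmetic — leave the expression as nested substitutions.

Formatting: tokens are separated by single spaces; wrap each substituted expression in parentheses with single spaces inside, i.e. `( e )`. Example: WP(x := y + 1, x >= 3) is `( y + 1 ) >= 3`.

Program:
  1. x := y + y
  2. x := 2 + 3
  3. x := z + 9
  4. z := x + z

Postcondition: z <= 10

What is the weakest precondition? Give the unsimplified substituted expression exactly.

post: z <= 10
stmt 4: z := x + z  -- replace 1 occurrence(s) of z with (x + z)
  => ( x + z ) <= 10
stmt 3: x := z + 9  -- replace 1 occurrence(s) of x with (z + 9)
  => ( ( z + 9 ) + z ) <= 10
stmt 2: x := 2 + 3  -- replace 0 occurrence(s) of x with (2 + 3)
  => ( ( z + 9 ) + z ) <= 10
stmt 1: x := y + y  -- replace 0 occurrence(s) of x with (y + y)
  => ( ( z + 9 ) + z ) <= 10

Answer: ( ( z + 9 ) + z ) <= 10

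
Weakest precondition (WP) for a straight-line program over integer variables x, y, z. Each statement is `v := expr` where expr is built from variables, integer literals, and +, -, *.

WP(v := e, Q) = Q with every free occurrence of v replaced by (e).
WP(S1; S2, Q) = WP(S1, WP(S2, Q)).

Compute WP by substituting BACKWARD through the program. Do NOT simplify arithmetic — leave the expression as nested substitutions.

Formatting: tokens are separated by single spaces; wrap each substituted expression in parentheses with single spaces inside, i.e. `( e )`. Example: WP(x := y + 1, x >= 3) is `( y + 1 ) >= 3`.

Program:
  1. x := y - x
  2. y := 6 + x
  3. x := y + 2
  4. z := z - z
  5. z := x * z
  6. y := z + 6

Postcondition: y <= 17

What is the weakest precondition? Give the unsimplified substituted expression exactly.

post: y <= 17
stmt 6: y := z + 6  -- replace 1 occurrence(s) of y with (z + 6)
  => ( z + 6 ) <= 17
stmt 5: z := x * z  -- replace 1 occurrence(s) of z with (x * z)
  => ( ( x * z ) + 6 ) <= 17
stmt 4: z := z - z  -- replace 1 occurrence(s) of z with (z - z)
  => ( ( x * ( z - z ) ) + 6 ) <= 17
stmt 3: x := y + 2  -- replace 1 occurrence(s) of x with (y + 2)
  => ( ( ( y + 2 ) * ( z - z ) ) + 6 ) <= 17
stmt 2: y := 6 + x  -- replace 1 occurrence(s) of y with (6 + x)
  => ( ( ( ( 6 + x ) + 2 ) * ( z - z ) ) + 6 ) <= 17
stmt 1: x := y - x  -- replace 1 occurrence(s) of x with (y - x)
  => ( ( ( ( 6 + ( y - x ) ) + 2 ) * ( z - z ) ) + 6 ) <= 17

Answer: ( ( ( ( 6 + ( y - x ) ) + 2 ) * ( z - z ) ) + 6 ) <= 17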